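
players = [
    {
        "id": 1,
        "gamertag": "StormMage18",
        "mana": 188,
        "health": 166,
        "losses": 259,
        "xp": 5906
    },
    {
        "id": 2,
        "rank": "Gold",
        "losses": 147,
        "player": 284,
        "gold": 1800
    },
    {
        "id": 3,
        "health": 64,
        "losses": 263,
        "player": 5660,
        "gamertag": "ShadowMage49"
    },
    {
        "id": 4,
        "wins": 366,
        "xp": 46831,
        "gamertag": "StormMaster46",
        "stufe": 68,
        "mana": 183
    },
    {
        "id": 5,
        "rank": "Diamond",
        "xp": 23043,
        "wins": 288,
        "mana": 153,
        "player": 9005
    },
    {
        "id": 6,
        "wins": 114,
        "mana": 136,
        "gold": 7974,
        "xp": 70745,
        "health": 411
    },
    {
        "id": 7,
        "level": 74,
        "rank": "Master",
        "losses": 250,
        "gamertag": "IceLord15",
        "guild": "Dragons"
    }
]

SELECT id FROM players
[1, 2, 3, 4, 5, 6, 7]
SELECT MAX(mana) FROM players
188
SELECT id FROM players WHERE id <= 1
[1]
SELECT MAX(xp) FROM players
70745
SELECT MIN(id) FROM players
1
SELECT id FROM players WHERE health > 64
[1, 6]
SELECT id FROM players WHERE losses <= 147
[2]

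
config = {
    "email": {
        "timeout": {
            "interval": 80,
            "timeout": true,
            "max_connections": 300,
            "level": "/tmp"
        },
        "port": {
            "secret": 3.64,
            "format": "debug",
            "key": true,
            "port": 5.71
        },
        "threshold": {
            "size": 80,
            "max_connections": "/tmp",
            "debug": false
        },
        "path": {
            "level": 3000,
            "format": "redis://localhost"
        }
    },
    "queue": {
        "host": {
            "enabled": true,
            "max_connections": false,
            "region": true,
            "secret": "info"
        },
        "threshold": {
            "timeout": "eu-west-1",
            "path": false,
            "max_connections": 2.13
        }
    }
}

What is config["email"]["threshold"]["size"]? 80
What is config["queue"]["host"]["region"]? True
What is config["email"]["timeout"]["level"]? "/tmp"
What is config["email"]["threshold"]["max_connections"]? "/tmp"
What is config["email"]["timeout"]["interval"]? 80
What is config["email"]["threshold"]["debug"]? False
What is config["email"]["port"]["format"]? "debug"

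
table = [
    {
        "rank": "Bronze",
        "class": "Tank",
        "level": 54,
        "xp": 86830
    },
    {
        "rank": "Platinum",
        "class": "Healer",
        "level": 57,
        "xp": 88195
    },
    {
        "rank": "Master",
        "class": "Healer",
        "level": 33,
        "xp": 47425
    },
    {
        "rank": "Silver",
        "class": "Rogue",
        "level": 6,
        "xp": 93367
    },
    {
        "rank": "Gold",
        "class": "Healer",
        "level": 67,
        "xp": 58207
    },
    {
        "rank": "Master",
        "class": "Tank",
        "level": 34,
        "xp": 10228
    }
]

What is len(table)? 6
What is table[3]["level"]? 6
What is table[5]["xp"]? 10228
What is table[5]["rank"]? "Master"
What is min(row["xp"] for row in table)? 10228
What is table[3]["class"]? "Rogue"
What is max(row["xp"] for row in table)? 93367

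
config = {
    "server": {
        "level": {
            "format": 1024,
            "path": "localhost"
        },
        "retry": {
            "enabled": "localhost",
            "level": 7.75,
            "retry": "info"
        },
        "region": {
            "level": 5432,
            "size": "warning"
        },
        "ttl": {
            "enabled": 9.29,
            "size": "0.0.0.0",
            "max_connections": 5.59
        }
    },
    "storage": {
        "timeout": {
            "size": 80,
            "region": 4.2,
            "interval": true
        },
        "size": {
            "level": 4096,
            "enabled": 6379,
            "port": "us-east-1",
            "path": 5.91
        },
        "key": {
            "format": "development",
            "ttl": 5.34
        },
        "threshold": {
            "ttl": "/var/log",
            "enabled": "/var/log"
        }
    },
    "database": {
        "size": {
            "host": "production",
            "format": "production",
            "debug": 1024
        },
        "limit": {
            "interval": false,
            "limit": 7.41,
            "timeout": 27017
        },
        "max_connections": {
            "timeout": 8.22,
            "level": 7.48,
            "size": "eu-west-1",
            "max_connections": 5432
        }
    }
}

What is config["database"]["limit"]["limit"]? 7.41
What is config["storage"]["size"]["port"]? "us-east-1"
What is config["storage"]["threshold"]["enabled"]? "/var/log"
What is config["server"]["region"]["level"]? 5432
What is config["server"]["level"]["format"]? 1024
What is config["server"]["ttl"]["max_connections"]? 5.59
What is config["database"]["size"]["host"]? "production"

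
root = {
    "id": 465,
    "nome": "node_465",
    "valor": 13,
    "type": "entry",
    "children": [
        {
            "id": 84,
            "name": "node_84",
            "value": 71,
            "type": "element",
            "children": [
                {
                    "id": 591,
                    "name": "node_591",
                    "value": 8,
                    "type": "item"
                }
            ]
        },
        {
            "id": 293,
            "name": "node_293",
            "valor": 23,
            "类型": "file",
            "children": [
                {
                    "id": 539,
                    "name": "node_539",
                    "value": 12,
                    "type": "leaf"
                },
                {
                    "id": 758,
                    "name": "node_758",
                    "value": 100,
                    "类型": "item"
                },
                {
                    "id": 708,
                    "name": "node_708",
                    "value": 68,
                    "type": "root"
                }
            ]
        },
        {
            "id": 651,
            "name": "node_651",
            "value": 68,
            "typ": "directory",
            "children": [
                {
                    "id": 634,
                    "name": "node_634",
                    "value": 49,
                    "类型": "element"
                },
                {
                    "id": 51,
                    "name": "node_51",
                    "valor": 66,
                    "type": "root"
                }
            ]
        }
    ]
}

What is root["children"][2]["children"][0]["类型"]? "element"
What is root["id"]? 465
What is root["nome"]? "node_465"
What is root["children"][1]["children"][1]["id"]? 758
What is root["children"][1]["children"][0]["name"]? "node_539"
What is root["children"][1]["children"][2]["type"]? "root"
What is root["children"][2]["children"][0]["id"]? 634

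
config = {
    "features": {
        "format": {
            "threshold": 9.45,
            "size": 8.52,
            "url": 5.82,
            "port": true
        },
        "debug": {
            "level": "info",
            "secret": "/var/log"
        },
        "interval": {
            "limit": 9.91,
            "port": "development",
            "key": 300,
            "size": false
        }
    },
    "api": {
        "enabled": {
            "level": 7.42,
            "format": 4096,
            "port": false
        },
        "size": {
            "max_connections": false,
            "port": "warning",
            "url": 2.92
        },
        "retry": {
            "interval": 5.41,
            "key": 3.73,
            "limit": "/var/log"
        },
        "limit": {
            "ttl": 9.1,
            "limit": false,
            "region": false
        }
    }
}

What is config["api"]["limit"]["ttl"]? 9.1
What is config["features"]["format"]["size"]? 8.52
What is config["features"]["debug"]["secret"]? "/var/log"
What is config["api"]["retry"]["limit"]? "/var/log"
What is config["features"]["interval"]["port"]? "development"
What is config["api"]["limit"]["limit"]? False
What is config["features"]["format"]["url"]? 5.82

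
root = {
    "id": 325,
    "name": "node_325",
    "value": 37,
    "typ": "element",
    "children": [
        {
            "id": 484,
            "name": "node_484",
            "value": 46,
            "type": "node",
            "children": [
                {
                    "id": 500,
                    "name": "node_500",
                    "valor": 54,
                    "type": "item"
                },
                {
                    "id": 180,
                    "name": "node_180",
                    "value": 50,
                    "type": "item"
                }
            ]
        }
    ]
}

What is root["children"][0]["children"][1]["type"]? "item"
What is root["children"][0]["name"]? "node_484"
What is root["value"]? 37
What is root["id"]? 325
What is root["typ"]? "element"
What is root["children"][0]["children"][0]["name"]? "node_500"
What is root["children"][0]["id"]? 484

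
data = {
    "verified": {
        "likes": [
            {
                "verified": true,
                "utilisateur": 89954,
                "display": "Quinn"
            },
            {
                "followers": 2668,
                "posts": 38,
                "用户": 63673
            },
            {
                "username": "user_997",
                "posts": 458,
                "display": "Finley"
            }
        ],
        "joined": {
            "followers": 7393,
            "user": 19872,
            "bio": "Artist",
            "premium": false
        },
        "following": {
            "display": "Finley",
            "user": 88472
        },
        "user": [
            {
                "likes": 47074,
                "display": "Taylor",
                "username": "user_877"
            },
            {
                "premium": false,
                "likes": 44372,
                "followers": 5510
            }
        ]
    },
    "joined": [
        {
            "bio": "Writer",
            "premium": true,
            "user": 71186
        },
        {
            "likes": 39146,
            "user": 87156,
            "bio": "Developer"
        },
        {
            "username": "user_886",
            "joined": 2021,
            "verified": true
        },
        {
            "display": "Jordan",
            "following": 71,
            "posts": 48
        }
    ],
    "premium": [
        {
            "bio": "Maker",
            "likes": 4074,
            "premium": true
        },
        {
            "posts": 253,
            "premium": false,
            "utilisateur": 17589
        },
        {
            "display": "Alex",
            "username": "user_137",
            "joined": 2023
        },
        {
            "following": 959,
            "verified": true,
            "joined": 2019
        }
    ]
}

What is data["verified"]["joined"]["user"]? 19872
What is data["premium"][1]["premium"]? False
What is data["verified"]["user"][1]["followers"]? 5510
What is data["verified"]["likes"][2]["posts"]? 458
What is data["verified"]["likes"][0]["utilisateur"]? 89954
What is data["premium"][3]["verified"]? True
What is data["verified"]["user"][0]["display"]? "Taylor"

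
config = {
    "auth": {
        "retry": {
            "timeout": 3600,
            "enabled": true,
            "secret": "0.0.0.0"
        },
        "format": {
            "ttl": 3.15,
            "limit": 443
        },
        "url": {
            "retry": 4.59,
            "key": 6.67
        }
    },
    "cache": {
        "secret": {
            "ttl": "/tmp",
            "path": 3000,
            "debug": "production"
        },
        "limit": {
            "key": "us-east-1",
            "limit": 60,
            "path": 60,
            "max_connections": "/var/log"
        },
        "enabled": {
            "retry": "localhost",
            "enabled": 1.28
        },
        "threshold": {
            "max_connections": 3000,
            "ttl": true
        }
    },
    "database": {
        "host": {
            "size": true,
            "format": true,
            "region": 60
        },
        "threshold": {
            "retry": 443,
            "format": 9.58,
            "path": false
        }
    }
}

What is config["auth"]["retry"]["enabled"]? True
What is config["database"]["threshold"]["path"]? False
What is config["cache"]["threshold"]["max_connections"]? 3000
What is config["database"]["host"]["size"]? True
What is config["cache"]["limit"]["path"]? 60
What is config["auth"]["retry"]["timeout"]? 3600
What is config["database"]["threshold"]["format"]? 9.58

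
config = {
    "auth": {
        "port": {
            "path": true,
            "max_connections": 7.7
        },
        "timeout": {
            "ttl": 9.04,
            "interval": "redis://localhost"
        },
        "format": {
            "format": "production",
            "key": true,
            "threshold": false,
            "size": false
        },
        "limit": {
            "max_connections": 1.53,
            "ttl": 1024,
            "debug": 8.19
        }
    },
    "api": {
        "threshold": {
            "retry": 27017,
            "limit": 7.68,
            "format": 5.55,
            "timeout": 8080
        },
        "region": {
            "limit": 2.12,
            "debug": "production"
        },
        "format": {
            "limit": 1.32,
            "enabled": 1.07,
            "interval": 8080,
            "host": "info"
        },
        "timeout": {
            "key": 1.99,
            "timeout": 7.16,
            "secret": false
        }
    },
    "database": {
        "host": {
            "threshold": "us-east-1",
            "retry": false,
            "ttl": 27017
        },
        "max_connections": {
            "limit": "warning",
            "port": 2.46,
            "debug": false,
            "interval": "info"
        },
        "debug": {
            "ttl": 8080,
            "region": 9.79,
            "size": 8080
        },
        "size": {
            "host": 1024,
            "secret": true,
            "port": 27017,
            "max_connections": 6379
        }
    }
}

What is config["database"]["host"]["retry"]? False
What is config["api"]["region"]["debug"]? "production"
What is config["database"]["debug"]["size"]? 8080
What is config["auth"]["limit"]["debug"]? 8.19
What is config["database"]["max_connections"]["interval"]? "info"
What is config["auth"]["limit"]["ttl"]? 1024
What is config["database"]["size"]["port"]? 27017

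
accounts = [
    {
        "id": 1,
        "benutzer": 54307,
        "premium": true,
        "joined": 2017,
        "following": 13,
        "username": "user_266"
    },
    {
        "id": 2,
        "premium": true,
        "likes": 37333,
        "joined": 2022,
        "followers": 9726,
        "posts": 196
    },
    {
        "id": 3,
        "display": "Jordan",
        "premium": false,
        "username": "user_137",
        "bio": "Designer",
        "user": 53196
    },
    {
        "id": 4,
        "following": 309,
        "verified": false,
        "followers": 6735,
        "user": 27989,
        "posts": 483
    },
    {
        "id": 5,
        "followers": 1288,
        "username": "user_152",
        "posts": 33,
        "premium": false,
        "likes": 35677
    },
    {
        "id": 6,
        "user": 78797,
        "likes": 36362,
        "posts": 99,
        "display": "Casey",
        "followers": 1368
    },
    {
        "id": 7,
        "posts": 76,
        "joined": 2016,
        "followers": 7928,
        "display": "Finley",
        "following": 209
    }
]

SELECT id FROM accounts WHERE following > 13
[4, 7]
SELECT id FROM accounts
[1, 2, 3, 4, 5, 6, 7]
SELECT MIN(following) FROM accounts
13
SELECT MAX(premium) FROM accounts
True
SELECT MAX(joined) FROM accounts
2022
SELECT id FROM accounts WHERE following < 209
[1]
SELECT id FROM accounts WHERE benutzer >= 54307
[1]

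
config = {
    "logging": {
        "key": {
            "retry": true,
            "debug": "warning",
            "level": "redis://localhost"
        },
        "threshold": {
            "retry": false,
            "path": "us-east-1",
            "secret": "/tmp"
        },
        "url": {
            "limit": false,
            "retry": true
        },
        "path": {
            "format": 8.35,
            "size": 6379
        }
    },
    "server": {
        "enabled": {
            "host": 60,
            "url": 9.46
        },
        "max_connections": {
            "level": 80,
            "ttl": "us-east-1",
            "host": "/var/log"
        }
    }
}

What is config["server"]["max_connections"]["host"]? "/var/log"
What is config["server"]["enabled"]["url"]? 9.46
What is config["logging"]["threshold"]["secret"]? "/tmp"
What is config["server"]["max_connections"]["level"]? 80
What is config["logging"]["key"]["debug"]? "warning"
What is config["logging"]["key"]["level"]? "redis://localhost"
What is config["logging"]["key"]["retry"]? True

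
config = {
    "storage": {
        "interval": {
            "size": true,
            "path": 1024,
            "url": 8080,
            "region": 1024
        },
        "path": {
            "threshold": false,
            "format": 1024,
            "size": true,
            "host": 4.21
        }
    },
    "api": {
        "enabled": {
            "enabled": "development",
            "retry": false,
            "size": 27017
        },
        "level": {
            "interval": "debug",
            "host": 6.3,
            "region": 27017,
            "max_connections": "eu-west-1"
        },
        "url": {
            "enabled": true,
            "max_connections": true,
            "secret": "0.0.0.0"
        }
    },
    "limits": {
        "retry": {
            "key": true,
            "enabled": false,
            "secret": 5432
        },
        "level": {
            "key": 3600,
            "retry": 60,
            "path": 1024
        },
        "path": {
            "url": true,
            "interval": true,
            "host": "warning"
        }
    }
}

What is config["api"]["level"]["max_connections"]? "eu-west-1"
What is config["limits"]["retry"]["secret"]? 5432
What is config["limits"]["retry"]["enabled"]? False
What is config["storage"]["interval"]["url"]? 8080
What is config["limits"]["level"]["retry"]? 60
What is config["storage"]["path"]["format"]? 1024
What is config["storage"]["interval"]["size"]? True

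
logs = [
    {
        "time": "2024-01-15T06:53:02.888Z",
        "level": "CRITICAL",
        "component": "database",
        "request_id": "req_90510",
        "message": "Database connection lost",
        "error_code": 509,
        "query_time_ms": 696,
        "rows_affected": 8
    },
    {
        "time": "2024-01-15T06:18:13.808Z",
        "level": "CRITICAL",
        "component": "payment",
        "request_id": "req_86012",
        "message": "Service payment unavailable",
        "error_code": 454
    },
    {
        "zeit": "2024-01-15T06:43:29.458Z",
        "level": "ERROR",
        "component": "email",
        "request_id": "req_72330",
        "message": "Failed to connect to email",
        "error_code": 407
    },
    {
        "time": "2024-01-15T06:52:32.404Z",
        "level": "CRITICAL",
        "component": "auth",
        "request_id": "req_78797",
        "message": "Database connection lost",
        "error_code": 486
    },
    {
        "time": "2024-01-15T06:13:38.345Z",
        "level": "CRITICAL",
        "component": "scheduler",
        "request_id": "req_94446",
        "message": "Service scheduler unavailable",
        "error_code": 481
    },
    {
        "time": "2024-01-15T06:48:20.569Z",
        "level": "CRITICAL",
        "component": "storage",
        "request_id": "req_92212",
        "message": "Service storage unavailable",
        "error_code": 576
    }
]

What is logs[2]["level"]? "ERROR"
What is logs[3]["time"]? "2024-01-15T06:52:32.404Z"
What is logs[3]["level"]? "CRITICAL"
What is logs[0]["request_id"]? "req_90510"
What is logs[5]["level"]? "CRITICAL"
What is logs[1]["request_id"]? "req_86012"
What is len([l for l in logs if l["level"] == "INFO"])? 0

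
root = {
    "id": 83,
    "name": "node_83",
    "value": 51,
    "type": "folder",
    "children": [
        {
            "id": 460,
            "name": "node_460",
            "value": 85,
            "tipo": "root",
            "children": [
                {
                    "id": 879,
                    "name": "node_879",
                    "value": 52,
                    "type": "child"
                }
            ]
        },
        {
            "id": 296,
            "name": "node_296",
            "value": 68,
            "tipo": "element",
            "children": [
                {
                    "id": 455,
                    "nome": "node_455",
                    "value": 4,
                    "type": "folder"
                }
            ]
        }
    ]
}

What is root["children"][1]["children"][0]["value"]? 4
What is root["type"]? "folder"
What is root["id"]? 83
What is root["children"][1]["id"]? 296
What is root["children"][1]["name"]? "node_296"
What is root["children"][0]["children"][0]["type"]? "child"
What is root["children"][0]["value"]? 85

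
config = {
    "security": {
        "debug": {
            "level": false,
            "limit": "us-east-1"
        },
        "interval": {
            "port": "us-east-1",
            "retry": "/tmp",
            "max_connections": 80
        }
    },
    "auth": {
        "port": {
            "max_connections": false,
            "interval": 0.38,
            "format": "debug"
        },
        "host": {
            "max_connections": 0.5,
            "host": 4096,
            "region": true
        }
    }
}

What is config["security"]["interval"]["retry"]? "/tmp"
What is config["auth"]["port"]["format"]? "debug"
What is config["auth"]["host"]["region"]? True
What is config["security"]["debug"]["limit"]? "us-east-1"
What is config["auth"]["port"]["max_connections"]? False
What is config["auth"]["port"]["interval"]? 0.38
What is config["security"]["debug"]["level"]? False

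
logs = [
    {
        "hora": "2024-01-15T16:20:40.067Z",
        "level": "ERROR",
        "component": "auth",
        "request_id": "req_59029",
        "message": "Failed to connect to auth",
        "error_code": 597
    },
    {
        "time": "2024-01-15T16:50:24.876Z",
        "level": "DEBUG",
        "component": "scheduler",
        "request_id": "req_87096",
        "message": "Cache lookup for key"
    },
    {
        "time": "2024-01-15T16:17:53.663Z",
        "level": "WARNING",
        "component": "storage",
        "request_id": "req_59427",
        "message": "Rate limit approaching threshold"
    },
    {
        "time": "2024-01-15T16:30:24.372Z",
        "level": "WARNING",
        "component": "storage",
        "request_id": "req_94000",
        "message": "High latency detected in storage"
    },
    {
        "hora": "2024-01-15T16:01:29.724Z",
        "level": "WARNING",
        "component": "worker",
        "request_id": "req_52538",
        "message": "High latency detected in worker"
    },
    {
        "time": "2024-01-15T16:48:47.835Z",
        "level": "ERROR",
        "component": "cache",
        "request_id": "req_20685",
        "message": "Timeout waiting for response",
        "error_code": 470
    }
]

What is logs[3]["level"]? "WARNING"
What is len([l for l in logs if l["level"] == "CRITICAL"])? 0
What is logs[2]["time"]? "2024-01-15T16:17:53.663Z"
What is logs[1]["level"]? "DEBUG"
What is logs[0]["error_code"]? 597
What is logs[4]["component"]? "worker"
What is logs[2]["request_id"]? "req_59427"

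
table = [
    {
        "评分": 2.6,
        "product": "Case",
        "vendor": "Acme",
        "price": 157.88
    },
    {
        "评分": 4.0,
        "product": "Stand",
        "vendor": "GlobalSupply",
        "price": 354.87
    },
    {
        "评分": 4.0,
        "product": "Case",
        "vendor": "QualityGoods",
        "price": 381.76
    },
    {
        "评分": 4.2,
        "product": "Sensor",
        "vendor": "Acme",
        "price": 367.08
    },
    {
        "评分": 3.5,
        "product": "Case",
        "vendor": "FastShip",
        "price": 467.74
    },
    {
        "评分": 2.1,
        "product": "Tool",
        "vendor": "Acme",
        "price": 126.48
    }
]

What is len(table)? 6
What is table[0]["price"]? 157.88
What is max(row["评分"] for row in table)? 4.2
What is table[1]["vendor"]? "GlobalSupply"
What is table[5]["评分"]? 2.1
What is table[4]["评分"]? 3.5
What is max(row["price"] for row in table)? 467.74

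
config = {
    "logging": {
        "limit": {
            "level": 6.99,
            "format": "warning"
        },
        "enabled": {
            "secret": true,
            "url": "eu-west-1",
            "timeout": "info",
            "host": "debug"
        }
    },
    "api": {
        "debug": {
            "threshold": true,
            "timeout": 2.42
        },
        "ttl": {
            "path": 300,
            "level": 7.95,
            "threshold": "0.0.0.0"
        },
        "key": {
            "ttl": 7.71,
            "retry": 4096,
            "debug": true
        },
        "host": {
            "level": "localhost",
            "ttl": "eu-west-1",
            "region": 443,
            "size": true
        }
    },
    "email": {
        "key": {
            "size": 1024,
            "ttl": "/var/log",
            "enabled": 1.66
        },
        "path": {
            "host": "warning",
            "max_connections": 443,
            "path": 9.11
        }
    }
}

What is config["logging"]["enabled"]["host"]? "debug"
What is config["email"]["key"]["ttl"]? "/var/log"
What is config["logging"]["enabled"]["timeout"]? "info"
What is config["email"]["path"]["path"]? 9.11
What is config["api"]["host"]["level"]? "localhost"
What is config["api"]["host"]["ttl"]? "eu-west-1"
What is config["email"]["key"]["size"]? 1024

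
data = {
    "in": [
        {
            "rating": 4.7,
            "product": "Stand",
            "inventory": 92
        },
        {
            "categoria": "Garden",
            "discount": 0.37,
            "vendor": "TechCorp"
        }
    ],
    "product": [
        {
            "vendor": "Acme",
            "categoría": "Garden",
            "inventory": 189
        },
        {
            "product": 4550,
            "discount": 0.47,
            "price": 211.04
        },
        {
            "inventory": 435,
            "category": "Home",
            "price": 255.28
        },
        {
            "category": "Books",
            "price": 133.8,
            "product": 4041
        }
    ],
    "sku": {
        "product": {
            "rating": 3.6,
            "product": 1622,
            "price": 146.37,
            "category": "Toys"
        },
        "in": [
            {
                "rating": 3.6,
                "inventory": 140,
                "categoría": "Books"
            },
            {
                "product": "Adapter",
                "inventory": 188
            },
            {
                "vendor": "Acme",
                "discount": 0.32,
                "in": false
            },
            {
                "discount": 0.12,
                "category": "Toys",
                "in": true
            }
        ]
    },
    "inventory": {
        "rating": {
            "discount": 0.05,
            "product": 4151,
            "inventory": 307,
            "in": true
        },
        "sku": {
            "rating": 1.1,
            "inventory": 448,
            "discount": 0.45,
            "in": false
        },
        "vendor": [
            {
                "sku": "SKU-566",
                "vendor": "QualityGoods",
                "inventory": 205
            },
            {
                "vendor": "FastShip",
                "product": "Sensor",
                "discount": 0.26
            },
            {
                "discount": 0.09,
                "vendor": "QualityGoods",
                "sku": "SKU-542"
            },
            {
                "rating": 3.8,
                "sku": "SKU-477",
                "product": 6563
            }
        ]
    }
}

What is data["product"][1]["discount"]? 0.47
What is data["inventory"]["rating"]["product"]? 4151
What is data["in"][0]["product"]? "Stand"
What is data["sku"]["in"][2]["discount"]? 0.32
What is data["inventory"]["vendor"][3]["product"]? 6563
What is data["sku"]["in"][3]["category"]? "Toys"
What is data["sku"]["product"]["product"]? 1622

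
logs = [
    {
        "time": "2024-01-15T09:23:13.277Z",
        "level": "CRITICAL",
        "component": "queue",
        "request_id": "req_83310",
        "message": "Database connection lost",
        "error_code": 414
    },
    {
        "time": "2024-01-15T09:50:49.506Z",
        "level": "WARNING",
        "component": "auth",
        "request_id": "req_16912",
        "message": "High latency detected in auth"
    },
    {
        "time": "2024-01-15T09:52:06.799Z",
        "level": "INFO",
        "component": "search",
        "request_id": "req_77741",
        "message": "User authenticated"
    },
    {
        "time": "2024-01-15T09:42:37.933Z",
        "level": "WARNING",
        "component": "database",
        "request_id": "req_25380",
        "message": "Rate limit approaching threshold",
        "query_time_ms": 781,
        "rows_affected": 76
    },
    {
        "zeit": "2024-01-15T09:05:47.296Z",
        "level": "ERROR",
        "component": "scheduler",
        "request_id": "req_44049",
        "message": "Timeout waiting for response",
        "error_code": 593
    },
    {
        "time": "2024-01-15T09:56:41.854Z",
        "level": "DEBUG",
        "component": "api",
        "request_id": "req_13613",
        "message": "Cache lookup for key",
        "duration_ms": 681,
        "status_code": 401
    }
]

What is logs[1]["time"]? "2024-01-15T09:50:49.506Z"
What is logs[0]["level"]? "CRITICAL"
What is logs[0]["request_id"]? "req_83310"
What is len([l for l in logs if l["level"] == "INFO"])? 1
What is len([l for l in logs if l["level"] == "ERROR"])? 1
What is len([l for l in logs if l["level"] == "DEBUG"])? 1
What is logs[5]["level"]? "DEBUG"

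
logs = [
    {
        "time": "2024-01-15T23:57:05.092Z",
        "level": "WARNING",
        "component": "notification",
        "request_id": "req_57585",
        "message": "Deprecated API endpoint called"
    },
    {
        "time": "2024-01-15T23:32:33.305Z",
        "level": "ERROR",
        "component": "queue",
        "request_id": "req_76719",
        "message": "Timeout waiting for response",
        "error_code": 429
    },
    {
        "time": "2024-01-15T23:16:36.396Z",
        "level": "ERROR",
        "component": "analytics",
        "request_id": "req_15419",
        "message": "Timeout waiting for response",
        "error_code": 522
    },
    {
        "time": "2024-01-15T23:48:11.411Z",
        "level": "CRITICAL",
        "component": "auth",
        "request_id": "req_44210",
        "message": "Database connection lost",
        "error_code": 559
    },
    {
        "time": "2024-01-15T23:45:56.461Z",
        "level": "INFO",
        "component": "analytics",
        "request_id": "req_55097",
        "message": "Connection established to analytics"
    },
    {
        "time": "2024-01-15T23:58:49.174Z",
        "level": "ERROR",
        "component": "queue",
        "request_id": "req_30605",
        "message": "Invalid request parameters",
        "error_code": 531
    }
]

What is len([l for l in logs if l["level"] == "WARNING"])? 1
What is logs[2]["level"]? "ERROR"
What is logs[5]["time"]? "2024-01-15T23:58:49.174Z"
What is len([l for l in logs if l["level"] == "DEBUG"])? 0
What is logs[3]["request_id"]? "req_44210"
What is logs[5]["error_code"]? 531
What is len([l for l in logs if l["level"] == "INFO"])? 1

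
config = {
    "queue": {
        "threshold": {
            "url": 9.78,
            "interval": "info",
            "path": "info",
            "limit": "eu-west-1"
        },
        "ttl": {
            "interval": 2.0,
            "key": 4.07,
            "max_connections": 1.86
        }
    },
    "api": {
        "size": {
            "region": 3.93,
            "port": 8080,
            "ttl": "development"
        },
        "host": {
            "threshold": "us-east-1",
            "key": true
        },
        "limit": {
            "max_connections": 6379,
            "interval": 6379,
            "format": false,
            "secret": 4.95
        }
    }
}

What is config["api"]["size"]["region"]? 3.93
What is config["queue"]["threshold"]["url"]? 9.78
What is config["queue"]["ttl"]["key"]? 4.07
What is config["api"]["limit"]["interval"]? 6379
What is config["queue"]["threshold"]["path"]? "info"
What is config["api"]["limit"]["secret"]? 4.95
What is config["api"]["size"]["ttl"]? "development"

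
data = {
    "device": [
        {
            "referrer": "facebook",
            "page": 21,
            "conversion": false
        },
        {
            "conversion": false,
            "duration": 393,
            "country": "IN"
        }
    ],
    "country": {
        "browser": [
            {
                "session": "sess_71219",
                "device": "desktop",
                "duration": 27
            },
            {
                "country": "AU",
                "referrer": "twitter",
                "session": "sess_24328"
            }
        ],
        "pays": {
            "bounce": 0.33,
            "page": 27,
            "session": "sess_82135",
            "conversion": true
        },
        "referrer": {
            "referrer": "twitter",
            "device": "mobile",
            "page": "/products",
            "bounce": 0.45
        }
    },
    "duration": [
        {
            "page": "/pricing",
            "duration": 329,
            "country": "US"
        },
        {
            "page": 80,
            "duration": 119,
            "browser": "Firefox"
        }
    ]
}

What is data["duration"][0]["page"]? "/pricing"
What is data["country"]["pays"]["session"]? "sess_82135"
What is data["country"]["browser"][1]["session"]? "sess_24328"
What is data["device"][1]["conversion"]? False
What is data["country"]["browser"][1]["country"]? "AU"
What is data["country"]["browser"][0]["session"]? "sess_71219"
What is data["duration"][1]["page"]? 80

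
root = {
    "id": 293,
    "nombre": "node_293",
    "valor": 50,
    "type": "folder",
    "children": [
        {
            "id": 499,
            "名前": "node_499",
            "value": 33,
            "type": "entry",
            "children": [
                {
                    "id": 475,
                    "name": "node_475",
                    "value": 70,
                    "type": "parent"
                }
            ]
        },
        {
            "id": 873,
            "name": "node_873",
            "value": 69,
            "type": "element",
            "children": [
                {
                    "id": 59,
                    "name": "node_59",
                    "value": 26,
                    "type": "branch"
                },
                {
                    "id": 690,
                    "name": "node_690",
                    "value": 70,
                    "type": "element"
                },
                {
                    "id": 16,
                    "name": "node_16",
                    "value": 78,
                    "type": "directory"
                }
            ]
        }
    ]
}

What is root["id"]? 293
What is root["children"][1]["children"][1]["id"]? 690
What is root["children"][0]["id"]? 499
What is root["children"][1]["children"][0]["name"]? "node_59"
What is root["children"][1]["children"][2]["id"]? 16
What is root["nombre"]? "node_293"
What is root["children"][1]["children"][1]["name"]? "node_690"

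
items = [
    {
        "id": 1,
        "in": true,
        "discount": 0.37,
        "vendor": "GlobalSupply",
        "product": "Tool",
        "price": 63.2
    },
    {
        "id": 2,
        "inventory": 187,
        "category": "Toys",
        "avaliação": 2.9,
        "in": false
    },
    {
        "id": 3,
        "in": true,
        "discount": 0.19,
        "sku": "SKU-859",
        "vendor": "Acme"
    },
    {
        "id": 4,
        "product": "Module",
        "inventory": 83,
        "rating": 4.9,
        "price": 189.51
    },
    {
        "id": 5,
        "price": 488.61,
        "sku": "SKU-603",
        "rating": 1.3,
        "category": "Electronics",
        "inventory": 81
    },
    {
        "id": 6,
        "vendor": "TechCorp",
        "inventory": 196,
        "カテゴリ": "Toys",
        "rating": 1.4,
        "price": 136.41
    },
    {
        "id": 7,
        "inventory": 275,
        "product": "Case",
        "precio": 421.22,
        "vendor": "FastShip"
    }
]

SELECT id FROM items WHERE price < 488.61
[1, 4, 6]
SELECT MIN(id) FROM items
1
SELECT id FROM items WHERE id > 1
[2, 3, 4, 5, 6, 7]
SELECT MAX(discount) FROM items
0.37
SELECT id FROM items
[1, 2, 3, 4, 5, 6, 7]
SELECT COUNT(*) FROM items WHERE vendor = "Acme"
1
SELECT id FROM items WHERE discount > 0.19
[1]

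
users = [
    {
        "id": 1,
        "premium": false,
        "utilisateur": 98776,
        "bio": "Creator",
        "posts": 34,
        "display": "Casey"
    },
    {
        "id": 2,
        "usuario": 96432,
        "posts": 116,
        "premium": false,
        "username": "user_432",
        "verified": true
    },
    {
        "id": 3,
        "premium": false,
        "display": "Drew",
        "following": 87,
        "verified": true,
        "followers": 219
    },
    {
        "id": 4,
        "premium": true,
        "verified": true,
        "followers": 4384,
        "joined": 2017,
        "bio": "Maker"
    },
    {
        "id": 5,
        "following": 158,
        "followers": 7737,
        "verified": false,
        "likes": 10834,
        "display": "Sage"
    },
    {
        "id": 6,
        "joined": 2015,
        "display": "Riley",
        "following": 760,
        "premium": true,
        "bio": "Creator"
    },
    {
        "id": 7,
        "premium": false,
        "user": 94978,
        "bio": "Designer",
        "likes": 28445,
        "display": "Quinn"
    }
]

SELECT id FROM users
[1, 2, 3, 4, 5, 6, 7]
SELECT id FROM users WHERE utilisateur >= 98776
[1]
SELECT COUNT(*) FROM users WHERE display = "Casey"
1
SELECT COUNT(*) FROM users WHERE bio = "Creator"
2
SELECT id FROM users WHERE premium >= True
[4, 6]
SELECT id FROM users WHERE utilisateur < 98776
[]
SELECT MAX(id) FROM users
7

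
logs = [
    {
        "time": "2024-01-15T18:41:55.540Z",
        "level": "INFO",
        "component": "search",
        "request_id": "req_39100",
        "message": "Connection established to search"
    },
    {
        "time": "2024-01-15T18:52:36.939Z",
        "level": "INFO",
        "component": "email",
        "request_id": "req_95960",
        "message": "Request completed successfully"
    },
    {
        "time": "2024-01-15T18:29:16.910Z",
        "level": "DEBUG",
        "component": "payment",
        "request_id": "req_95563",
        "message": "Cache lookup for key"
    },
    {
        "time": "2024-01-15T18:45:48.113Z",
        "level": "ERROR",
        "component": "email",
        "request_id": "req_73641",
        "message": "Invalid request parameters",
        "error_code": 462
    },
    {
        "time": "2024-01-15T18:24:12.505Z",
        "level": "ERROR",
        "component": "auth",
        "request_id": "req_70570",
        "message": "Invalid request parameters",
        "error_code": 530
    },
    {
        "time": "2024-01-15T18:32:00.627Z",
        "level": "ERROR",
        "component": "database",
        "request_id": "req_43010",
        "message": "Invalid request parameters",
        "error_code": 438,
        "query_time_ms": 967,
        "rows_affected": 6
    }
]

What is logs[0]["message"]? "Connection established to search"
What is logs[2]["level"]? "DEBUG"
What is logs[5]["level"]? "ERROR"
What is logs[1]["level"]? "INFO"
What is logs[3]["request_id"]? "req_73641"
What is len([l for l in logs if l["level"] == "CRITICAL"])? 0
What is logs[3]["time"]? "2024-01-15T18:45:48.113Z"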